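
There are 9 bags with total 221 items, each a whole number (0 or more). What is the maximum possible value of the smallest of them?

If every one of the 9 were at least 25, the total would be at least 9 × 25 = 225 > 221.
Equality holds with 4 values of 24 and 5 values of 25.

24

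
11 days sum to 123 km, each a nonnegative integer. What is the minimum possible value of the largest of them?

12

The average is 123/11 > 11, so not all 11 can be 11 or less; the largest is ≥ 12.
Achievable: 2 of them at 12 and 9 at 11 total 123.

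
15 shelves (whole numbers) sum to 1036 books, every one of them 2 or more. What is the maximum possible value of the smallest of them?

The 15 values sum to 1036, so their minimum is at most ⌊1036/15⌋ = 69.
Achievable: 14 of them at 69 and 1 at 70 total 1036.

69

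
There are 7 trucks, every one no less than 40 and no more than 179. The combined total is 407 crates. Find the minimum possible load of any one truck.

40

To make one truck as small as possible, make the other 6 as large as possible.
The other 6 can take up 6 × 179 = 1074 ≥ 407 − 40, so one truck can sit at its floor of 40.
Achievable: one at 40 and the other 6 totalling 367, which fits since 6 × 40 ≤ 367 ≤ 6 × 179.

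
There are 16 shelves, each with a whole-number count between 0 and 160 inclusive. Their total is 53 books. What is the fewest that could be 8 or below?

Let j be the number exceeding 8. Then the total is ≥ 9·j + 0·(16 − j) = 0 + 9j.
So 9j ≤ 53 and j ≤ 5; hence at least 16 − 5 = 11 are ≤ 8.
Exactly 11 works: 11 values at 0 and 5 at 9 total 45; raise one of the low values by 8 (still ≤ 8) to hit 53.

11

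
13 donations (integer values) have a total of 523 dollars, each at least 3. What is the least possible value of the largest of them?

41

Some value must be at least ⌈523/13⌉ = 41, since 13 × 40 = 520 < 523.
Achievable: 3 of them at 41 and 10 at 40 total 523.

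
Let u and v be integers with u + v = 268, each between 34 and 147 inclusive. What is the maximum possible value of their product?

uv = u(268 − u) is maximized when u is as near 268/2 as the bounds allow.
Taking u = 134 and v = 134 (both in [34, 147]) gives uv = 17956.

17956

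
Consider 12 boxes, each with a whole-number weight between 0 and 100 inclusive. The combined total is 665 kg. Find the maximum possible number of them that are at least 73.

9

Suppose k of them are at least 73. Those contribute at least 73 each and the other 12 − k at least 0 each.
So the total is at least 73k + 0(12 − k) = 0 + 73k. This must be ≤ 665, giving k ≤ 9.
k = 9 is achieved by 9 values at 73 and 3 at 0, total 657; add 8 to one value (staying below 73) to reach 665.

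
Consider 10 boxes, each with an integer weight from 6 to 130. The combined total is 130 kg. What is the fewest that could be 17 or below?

Each value above 17 is at least 18, contributing at least 18 − 6 = 12 above the floor 6.
The sum exceeds the floor total 60 by 70, so at most ⌊70/12⌋ = 5 exceed 17, and at least 5 are ≤ 17.
Exactly 5 works: 5 values at 6 and 5 at 18 total 120; raise one of the low values by 10 (still ≤ 17) to hit 130.

5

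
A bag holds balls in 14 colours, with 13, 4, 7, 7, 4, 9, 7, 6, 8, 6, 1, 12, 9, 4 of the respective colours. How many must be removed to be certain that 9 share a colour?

87

In the worst case you take as many as possible of each colour without reaching 9: 8 + 4 + 7 + 7 + 4 + 8 + 7 + 6 + 8 + 6 + 1 + 8 + 8 + 4 = 86.
The next one must give 9 of some colour, so 86 + 1 = 87.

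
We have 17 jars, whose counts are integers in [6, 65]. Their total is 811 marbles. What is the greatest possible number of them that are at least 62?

Suppose k of them are at least 62. Those contribute at least 62 each and the other 17 − k at least 6 each.
So the total is at least 62k + 6(17 − k) = 102 + 56k. This must be ≤ 811, giving k ≤ 12.
k = 12 is achieved by 12 values at 62 and 5 at 6, total 774; add 37 to one value (staying below 62) to reach 811.

12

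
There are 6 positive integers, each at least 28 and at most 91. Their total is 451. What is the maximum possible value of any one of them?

Maximizing one value means minimizing the remaining 5.
The other 5 contribute at least 5 × 28 = 140, leaving at most 451 − 140 = 311.
But each integer is capped at 91, so the maximum is 91.
Achievable: one at 91 and the other 5 totalling 360, which fits since 5 × 28 ≤ 360 ≤ 5 × 91.

91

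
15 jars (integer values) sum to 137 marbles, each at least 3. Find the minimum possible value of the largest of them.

10

Some value must be at least ⌈137/15⌉ = 10, since 15 × 9 = 135 < 137.
Taking 13 copies of 9 and 2 copies of 10 gives exactly 137, so 10 is attained.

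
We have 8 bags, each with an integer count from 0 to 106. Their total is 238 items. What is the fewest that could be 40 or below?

3

If only k of them are at most 40, the other 8 − k are at least 41, so the total is at least (8 − k)·41 + k·0.
This is ≤ 238, so (8 − k)·41 + 0k ≤ 238, which gives k ≥ 3.
Exactly 3 works: 3 values at 0 and 5 at 41 total 205; raise one of the low values by 33 (still ≤ 40) to hit 238.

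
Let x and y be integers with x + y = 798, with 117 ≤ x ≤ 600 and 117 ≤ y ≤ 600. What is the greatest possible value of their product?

159201

With x + y fixed, xy peaks when the two are closest together.
Taking x = 399 and y = 399 (both in [117, 600]) gives xy = 159201.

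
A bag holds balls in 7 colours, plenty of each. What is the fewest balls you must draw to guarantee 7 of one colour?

43

In the worst case you draw 6 of each of the 7 colours: 7 × 6 = 42.
One more forces 7 of some colour, so 42 + 1 = 43.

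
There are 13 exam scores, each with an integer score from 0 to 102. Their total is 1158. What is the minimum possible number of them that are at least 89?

Suppose at most 13 − j of them reach 89; then j values are ≤ 88 and the rest ≤ 102.
The total is then ≤ 88·j + 102·(13 − j) = 1326 − 14j. For this to be ≥ 1158 we need j ≤ 12, so at least 13 − 12 = 1 must reach 89.
Exactly 1 works: 1 value at 102 and 12 at 88 total 1158.

1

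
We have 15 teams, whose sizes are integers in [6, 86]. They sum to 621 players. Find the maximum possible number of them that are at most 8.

8

Suppose k of them are at most 8. Those contribute at most 8 each and the rest at most 86 each.
So the total is at most 8k + 86(15 − k) = 1290 − 78k. This must still be ≥ 621, so k ≤ 8.
k = 8 is achieved by 8 values at 8 and 7 at 86, total 666; lower one of the 86's by 45 (still > 8) to reach 621.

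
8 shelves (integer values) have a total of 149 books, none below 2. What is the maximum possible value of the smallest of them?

18

The 8 values sum to 149, so their minimum is at most ⌊149/8⌋ = 18.
Equality holds with 3 values of 18 and 5 values of 19.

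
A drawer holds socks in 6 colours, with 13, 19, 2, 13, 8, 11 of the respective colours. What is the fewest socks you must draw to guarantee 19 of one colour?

66

In the worst case you take as many as possible of each colour without reaching 19: 13 + 18 + 2 + 13 + 8 + 11 = 65.
The next one must give 19 of some colour, so 65 + 1 = 66.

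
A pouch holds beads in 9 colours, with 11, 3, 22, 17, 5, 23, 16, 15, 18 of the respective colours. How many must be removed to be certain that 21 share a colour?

126

In the worst case you take as many as possible of each colour without reaching 21: 11 + 3 + 20 + 17 + 5 + 20 + 16 + 15 + 18 = 125.
The next one must give 21 of some colour, so 125 + 1 = 126.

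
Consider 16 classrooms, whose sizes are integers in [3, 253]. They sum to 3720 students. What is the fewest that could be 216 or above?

8

If only k of them are at least 216, the other 16 − k are at most 215, so the total is at most k·253 + (16 − k)·215.
This must reach 3720, so k·253 + (16 − k)·215 ≥ 3720, giving k ≥ 8.
Exactly 8 works: 8 values at 253 and 8 at 215 total 3744; lower one of the high values by 24 (still ≥ 216) to hit 3720.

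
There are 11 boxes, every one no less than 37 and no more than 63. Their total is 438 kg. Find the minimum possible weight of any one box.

37

To make one box as small as possible, make the other 10 as large as possible.
The other 10 can take up 10 × 63 = 630 ≥ 438 − 37, so one box can sit at its floor of 37.
Achievable: one at 37 and the other 10 totalling 401, which fits since 10 × 37 ≤ 401 ≤ 10 × 63.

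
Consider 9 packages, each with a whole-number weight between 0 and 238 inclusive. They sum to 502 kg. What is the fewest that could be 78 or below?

3

Let j be the number exceeding 78. Then the total is ≥ 79·j + 0·(9 − j) = 0 + 79j.
So 79j ≤ 502 and j ≤ 6; hence at least 9 − 6 = 3 are ≤ 78.
Exactly 3 works: 3 values at 0 and 6 at 79 total 474; raise one of the low values by 28 (still ≤ 78) to hit 502.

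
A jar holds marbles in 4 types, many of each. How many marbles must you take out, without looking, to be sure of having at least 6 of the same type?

21

You could draw 5 of every type without reaching 6 of any — 20 in all.
One more forces 6 of some type, so 20 + 1 = 21.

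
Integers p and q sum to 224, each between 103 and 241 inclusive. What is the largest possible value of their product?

12544

pq = p(224 − p) is maximized when p is as near 224/2 as the bounds allow.
Taking p = 112 and q = 112 (both in [103, 241]) gives pq = 12544.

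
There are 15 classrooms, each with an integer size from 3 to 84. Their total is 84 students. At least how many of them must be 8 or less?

If only k of them are at most 8, the other 15 − k are at least 9, so the total is at least (15 − k)·9 + k·3.
This is ≤ 84, so (15 − k)·9 + 3k ≤ 84, which gives k ≥ 9.
Exactly 9 works: 9 values at 3 and 6 at 9 total 81; raise one of the low values by 3 (still ≤ 8) to hit 84.

9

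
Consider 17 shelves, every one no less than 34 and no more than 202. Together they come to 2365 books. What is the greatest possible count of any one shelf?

202

Maximizing one value means minimizing the remaining 16.
The other 16 contribute at least 16 × 34 = 544, leaving at most 2365 − 544 = 1821.
But each shelf is capped at 202, so the maximum is 202.
Achievable: one at 202 and the other 16 totalling 2163, which fits since 16 × 34 ≤ 2163 ≤ 16 × 202.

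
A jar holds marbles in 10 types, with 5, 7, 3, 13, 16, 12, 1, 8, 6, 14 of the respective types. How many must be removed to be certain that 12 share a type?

75

In the worst case you take as many as possible of each type without reaching 12: 5 + 7 + 3 + 11 + 11 + 11 + 1 + 8 + 6 + 11 = 74.
The next one must give 12 of some type, so 74 + 1 = 75.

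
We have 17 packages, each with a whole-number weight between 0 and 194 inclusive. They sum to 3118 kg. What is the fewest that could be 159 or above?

If only k of them are at least 159, the other 17 − k are at most 158, so the total is at most k·194 + (17 − k)·158.
This must reach 3118, so k·194 + (17 − k)·158 ≥ 3118, giving k ≥ 12.
Exactly 12 works: 12 values at 194 and 5 at 158 total 3118.

12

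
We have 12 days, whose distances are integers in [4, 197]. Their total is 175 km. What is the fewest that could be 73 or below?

11

Each value above 73 is at least 74, contributing at least 74 − 4 = 70 above the floor 4.
The sum exceeds the floor total 48 by 127, so at most ⌊127/70⌋ = 1 exceed 73, and at least 11 are ≤ 73.
Exactly 11 works: 11 values at 4 and 1 at 74 total 118; raise one of the low values by 57 (still ≤ 73) to hit 175.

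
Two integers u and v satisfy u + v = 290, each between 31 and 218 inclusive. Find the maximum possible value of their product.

For a fixed sum, the product uv is largest when u and v are as close as possible.
Taking u = 145 and v = 145 (both in [31, 218]) gives uv = 21025.

21025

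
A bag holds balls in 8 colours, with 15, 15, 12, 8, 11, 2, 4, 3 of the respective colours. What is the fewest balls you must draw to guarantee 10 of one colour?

In the worst case you take as many as possible of each colour without reaching 10: 9 + 9 + 9 + 8 + 9 + 2 + 4 + 3 = 53.
The next one must give 10 of some colour, so 53 + 1 = 54.

54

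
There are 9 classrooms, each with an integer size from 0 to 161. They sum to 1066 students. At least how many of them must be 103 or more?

3

Each value short of 103 is at most 102, costing at least 161 − 102 = 59 against the maximum total of 1449.
We can afford to lose at most 1449 − 1066 = 383, so at most ⌊383/59⌋ = 6 fall short, and at least 3 are ≥ 103.
Exactly 3 works: 3 values at 161 and 6 at 102 total 1095; lower one of the high values by 29 (still ≥ 103) to hit 1066.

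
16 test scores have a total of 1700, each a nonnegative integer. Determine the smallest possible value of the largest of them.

The average is 1700/16 > 106, so not all 16 can be 106 or less; the largest is ≥ 107.
Achievable: 4 of them at 107 and 12 at 106 total 1700.

107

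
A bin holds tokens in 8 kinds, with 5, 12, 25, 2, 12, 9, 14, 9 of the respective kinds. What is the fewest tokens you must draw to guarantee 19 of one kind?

In the worst case you take as many as possible of each kind without reaching 19: 5 + 12 + 18 + 2 + 12 + 9 + 14 + 9 = 81.
The next one must give 19 of some kind, so 81 + 1 = 82.

82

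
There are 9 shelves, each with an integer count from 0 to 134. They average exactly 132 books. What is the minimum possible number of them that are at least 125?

The total is 9 × 132 = 1188.
If only k of them are at least 125, the other 9 − k are at most 124, so the total is at most k·134 + (9 − k)·124.
This must reach 1188, so k·134 + (9 − k)·124 ≥ 1188, giving k ≥ 8.
Exactly 8 works: 8 values at 134 and 1 at 124 total 1196; lower one of the high values by 8 (still ≥ 125) to hit 1188.

8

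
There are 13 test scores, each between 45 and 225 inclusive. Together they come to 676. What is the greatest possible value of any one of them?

136

Maximizing one value means minimizing the remaining 12.
The other 12 contribute at least 12 × 45 = 540, leaving at most 676 − 540 = 136.
Since 136 ≤ 225, this is achievable: one at 136 and 12 at 45.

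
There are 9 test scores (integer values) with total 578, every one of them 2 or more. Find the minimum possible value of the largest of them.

The average is 578/9 > 64, so not all 9 can be 64 or less; the largest is ≥ 65.
Equality holds with 2 values of 65 and 7 values of 64.

65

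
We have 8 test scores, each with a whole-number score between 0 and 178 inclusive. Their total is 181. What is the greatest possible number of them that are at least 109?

1

If k of the values are ≥ 109, the total is ≥ 109k + 0(8 − k).
Setting 109k + 0(8 − k) ≤ 181 gives 109k ≤ 181, so k ≤ 1.
k = 1 is achieved by 1 value at 109 and 7 at 0, total 109; add 72 to one value (staying below 109) to reach 181.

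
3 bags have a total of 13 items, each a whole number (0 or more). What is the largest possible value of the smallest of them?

The average is 13/3 < 5, so some value is ≤ 4.
Taking 2 copies of 4 and 1 copy of 5 gives exactly 13, so 4 is attained.

4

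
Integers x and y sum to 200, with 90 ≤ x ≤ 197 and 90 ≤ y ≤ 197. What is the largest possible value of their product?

10000

With x + y fixed, xy peaks when the two are closest together.
Taking x = 100 and y = 100 (both in [90, 197]) gives xy = 10000.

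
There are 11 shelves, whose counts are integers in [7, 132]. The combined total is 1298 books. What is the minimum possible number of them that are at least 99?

Each value short of 99 is at most 98, costing at least 132 − 98 = 34 against the maximum total of 1452.
We can afford to lose at most 1452 − 1298 = 154, so at most ⌊154/34⌋ = 4 fall short, and at least 7 are ≥ 99.
Exactly 7 works: 7 values at 132 and 4 at 98 total 1316; lower one of the high values by 18 (still ≥ 99) to hit 1298.

7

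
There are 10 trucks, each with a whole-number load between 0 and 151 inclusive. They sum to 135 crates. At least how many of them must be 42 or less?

If only k of them are at most 42, the other 10 − k are at least 43, so the total is at least (10 − k)·43 + k·0.
This is ≤ 135, so (10 − k)·43 + 0k ≤ 135, which gives k ≥ 7.
Exactly 7 works: 7 values at 0 and 3 at 43 total 129; raise one of the low values by 6 (still ≤ 42) to hit 135.

7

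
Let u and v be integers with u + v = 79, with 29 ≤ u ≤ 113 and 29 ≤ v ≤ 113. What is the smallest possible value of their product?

1450

For a fixed sum, uv is smallest when u and v are as far apart as possible.
The extreme feasible split is u = 29, v = 50, giving uv = 1450.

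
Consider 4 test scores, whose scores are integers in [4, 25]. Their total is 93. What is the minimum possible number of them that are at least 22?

If only k of them are at least 22, the other 4 − k are at most 21, so the total is at most k·25 + (4 − k)·21.
This must reach 93, so k·25 + (4 − k)·21 ≥ 93, giving k ≥ 3.
Exactly 3 works: 3 values at 25 and 1 at 21 total 96; lower one of the high values by 3 (still ≥ 22) to hit 93.

3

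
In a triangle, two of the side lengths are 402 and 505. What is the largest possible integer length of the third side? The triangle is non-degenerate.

906

The third side must be less than 402 + 505 = 907.
The largest integer below 907 is 906.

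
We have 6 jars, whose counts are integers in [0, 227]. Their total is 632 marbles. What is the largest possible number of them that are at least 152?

4

If k of the values are ≥ 152, the total is ≥ 152k + 0(6 − k).
Setting 152k + 0(6 − k) ≤ 632 gives 152k ≤ 632, so k ≤ 4.
k = 4 is achieved by 4 values at 152 and 2 at 0, total 608; add 24 to one value (staying below 152) to reach 632.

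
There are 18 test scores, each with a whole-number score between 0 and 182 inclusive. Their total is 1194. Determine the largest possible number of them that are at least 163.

If k of the values are ≥ 163, the total is ≥ 163k + 0(18 − k).
Setting 163k + 0(18 − k) ≤ 1194 gives 163k ≤ 1194, so k ≤ 7.
k = 7 is achieved by 7 values at 163 and 11 at 0, total 1141; add 53 to one value (staying below 163) to reach 1194.

7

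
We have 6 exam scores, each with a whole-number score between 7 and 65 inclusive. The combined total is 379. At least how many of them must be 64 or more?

1

If only k of them are at least 64, the other 6 − k are at most 63, so the total is at most k·65 + (6 − k)·63.
This must reach 379, so k·65 + (6 − k)·63 ≥ 379, giving k ≥ 1.
Exactly 1 works: 1 value at 65 and 5 at 63 total 380; lower one of the high values by 1 (still ≥ 64) to hit 379.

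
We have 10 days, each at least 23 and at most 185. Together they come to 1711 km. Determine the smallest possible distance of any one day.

46

Minimizing one value means maximizing the remaining 9.
The other 9 contribute at most 9 × 185 = 1665, leaving at least 1711 − 1665 = 46.
Since 46 ≥ 23, this is achievable: one at 46 and 9 at 185.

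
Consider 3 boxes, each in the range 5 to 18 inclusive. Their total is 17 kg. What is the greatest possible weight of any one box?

7

Maximizing one value means minimizing the remaining 2.
The other 2 contribute at least 2 × 5 = 10, leaving at most 17 − 10 = 7.
Since 7 ≤ 18, this is achievable: one at 7 and 2 at 5.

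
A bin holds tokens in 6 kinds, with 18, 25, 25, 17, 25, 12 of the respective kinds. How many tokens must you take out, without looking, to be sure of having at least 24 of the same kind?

117

In the worst case you take as many as possible of each kind without reaching 24: 18 + 23 + 23 + 17 + 23 + 12 = 116.
The next one must give 24 of some kind, so 116 + 1 = 117.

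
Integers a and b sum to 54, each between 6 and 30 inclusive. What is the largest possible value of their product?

With a + b fixed, ab peaks when the two are closest together.
Taking a = 27 and b = 27 (both in [6, 30]) gives ab = 729.

729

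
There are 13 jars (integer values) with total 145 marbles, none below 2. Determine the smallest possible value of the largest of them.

Some value must be at least ⌈145/13⌉ = 12, since 13 × 11 = 143 < 145.
Achievable: 2 of them at 12 and 11 at 11 total 145.

12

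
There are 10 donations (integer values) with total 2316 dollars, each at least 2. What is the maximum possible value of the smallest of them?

231

The 10 values sum to 2316, so their minimum is at most ⌊2316/10⌋ = 231.
Equality holds with 4 values of 231 and 6 values of 232.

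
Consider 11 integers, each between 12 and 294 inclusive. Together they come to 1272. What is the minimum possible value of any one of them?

12

Minimizing one value means maximizing the remaining 10.
The other 10 can take up 10 × 294 = 2940 ≥ 1272 − 12, so one integer can sit at its floor of 12.
Achievable: one at 12 and the other 10 totalling 1260, which fits since 10 × 12 ≤ 1260 ≤ 10 × 294.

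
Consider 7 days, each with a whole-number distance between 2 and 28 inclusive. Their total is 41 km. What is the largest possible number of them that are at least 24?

With k values at 24 or above and the rest at least 2, the sum is at least 14 + 22k.
Since the sum is 41, we need 22k ≤ 27, i.e. k ≤ 1.
k = 1 is achieved by 1 value at 24 and 6 at 2, total 36; add 5 to one value (staying below 24) to reach 41.

1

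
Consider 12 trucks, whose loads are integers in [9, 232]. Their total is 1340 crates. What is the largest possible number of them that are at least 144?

If k of the values are ≥ 144, the total is ≥ 144k + 9(12 − k).
Setting 144k + 9(12 − k) ≤ 1340 gives 135k ≤ 1232, so k ≤ 9.
k = 9 is achieved by 9 values at 144 and 3 at 9, total 1323; add 17 to one value (staying below 144) to reach 1340.

9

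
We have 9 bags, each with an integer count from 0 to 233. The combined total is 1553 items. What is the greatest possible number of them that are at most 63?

Suppose k of them are at most 63. Those contribute at most 63 each and the rest at most 233 each.
So the total is at most 63k + 233(9 − k) = 2097 − 170k. This must still be ≥ 1553, so k ≤ 3.
k = 3 is achieved by 3 values at 63 and 6 at 233, total 1587; lower one of the 233's by 34 (still > 63) to reach 1553.

3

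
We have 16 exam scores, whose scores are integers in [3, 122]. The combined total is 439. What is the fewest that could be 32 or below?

3

Each value above 32 is at least 33, contributing at least 33 − 3 = 30 above the floor 3.
The sum exceeds the floor total 48 by 391, so at most ⌊391/30⌋ = 13 exceed 32, and at least 3 are ≤ 32.
Exactly 3 works: 3 values at 3 and 13 at 33 total 438; raise one of the low values by 1 (still ≤ 32) to hit 439.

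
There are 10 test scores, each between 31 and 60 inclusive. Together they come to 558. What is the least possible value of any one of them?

Minimizing one value means maximizing the remaining 9.
The other 9 can take up 9 × 60 = 540 ≥ 558 − 31, so one score can sit at its floor of 31.
Achievable: one at 31 and the other 9 totalling 527, which fits since 9 × 31 ≤ 527 ≤ 9 × 60.

31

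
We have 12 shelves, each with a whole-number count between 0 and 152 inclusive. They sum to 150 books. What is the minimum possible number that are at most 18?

Let j be the number exceeding 18. Then the total is ≥ 19·j + 0·(12 − j) = 0 + 19j.
So 19j ≤ 150 and j ≤ 7; hence at least 12 − 7 = 5 are ≤ 18.
Exactly 5 works: 5 values at 0 and 7 at 19 total 133; raise one of the low values by 17 (still ≤ 18) to hit 150.

5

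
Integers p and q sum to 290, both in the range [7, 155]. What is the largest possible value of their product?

pq = p(290 − p) is maximized when p is as near 290/2 as the bounds allow.
Taking p = 145 and q = 145 (both in [7, 155]) gives pq = 21025.

21025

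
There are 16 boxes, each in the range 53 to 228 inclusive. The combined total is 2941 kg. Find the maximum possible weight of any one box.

228

To make one box as large as possible, make the other 15 as small as possible.
The other 15 contribute at least 15 × 53 = 795, leaving at most 2941 − 795 = 2146.
But each box is capped at 228, so the maximum is 228.
Achievable: one at 228 and the other 15 totalling 2713, which fits since 15 × 53 ≤ 2713 ≤ 15 × 228.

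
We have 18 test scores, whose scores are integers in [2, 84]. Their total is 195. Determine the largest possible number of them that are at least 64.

If k of the values are ≥ 64, the total is ≥ 64k + 2(18 − k).
Setting 64k + 2(18 − k) ≤ 195 gives 62k ≤ 159, so k ≤ 2.
k = 2 is achieved by 2 values at 64 and 16 at 2, total 160; add 35 to one value (staying below 64) to reach 195.

2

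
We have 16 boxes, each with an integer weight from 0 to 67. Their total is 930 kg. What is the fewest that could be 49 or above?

9

Each value short of 49 is at most 48, costing at least 67 − 48 = 19 against the maximum total of 1072.
We can afford to lose at most 1072 − 930 = 142, so at most ⌊142/19⌋ = 7 fall short, and at least 9 are ≥ 49.
Exactly 9 works: 9 values at 67 and 7 at 48 total 939; lower one of the high values by 9 (still ≥ 49) to hit 930.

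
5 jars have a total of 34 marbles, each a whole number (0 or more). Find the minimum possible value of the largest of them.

If every one of the 5 were at most 6, the total would be at most 5 × 6 = 30 < 34.
Taking 1 copy of 6 and 4 copies of 7 gives exactly 34, so 7 is attained.

7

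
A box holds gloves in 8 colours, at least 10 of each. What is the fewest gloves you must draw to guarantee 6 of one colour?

You could draw 5 of every colour without reaching 6 of any — 40 in all.
One more forces 6 of some colour, so 40 + 1 = 41.

41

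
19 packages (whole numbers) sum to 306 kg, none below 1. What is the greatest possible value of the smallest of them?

The average is 306/19 < 17, so some value is ≤ 16.
Equality holds with 17 values of 16 and 2 values of 17.

16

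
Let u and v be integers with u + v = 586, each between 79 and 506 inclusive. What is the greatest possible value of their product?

85849

For a fixed sum, the product uv is largest when u and v are as close as possible.
Taking u = 293 and v = 293 (both in [79, 506]) gives uv = 85849.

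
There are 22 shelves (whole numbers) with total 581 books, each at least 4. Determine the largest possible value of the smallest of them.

The 22 values sum to 581, so their minimum is at most ⌊581/22⌋ = 26.
Achievable: 13 of them at 26 and 9 at 27 total 581.

26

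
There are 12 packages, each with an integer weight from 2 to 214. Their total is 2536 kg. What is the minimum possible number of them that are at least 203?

If only k of them are at least 203, the other 12 − k are at most 202, so the total is at most k·214 + (12 − k)·202.
This must reach 2536, so k·214 + (12 − k)·202 ≥ 2536, giving k ≥ 10.
Exactly 10 works: 10 values at 214 and 2 at 202 total 2544; lower one of the high values by 8 (still ≥ 203) to hit 2536.

10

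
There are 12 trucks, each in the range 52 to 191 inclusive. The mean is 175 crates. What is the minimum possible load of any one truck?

To make one truck as small as possible, make the other 11 as large as possible.
The total is 12 × 175 = 2100.
The other 11 can take up 11 × 191 = 2101 ≥ 2100 − 52, so one truck can sit at its floor of 52.
Achievable: one at 52 and the other 11 totalling 2048, which fits since 11 × 52 ≤ 2048 ≤ 11 × 191.

52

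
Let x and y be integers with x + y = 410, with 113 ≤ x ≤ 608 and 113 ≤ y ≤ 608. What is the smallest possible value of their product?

For a fixed sum, xy is smallest when x and y are as far apart as possible.
At the endpoint x = 113, y = 410 − 113 = 297, so xy = 113 × 297 = 33561.

33561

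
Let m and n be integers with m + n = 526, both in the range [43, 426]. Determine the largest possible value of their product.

69169

mn = m(526 − m) is maximized when m is as near 526/2 as the bounds allow.
Taking m = 263 and n = 263 (both in [43, 426]) gives mn = 69169.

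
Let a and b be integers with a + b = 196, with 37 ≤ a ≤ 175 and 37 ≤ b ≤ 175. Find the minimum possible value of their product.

5883

Since a + b is fixed, pushing one of them to its bound minimizes the product.
At the endpoint a = 37, b = 196 − 37 = 159, so ab = 37 × 159 = 5883.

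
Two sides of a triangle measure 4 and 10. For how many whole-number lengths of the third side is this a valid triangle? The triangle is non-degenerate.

The triangle inequality gives |4 − 10| < c < 4 + 10, i.e. 6 < c < 14.
So c can be any integer from 7 to 13: 7 values.

7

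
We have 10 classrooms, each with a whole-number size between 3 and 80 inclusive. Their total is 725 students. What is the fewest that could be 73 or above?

1

Suppose at most 10 − j of them reach 73; then j values are ≤ 72 and the rest ≤ 80.
The total is then ≤ 72·j + 80·(10 − j) = 800 − 8j. For this to be ≥ 725 we need j ≤ 9, so at least 10 − 9 = 1 must reach 73.
Exactly 1 works: 1 value at 80 and 9 at 72 total 728; lower one of the high values by 3 (still ≥ 73) to hit 725.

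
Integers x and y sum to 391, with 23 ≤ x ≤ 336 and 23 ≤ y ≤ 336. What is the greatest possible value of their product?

For a fixed sum, the product xy is largest when x and y are as close as possible.
Taking x = 195 and y = 196 (both in [23, 336]) gives xy = 38220.

38220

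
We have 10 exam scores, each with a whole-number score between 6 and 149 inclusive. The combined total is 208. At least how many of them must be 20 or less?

Let j be the number exceeding 20. Then the total is ≥ 21·j + 6·(10 − j) = 60 + 15j.
So 15j ≤ 148 and j ≤ 9; hence at least 10 − 9 = 1 are ≤ 20.
Exactly 1 works: 1 value at 6 and 9 at 21 total 195; raise one of the low values by 13 (still ≤ 20) to hit 208.

1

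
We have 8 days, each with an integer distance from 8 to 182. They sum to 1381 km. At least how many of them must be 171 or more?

2

If only k of them are at least 171, the other 8 − k are at most 170, so the total is at most k·182 + (8 − k)·170.
This must reach 1381, so k·182 + (8 − k)·170 ≥ 1381, giving k ≥ 2.
Exactly 2 works: 2 values at 182 and 6 at 170 total 1384; lower one of the high values by 3 (still ≥ 171) to hit 1381.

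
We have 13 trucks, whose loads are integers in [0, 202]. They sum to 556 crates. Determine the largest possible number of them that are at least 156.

3

With k values at 156 or above and the rest at least 0, the sum is at least 0 + 156k.
Since the sum is 556, we need 156k ≤ 556, i.e. k ≤ 3.
k = 3 is achieved by 3 values at 156 and 10 at 0, total 468; add 88 to one value (staying below 156) to reach 556.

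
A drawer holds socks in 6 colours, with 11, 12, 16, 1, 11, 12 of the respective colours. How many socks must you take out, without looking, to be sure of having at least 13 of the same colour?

60

In the worst case you take as many as possible of each colour without reaching 13: 11 + 12 + 12 + 1 + 11 + 12 = 59.
The next one must give 13 of some colour, so 59 + 1 = 60.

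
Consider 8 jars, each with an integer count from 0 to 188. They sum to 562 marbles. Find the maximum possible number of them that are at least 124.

4

If k of the values are ≥ 124, the total is ≥ 124k + 0(8 − k).
Setting 124k + 0(8 − k) ≤ 562 gives 124k ≤ 562, so k ≤ 4.
k = 4 is achieved by 4 values at 124 and 4 at 0, total 496; add 66 to one value (staying below 124) to reach 562.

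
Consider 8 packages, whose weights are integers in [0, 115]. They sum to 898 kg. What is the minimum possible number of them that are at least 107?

6

If only k of them are at least 107, the other 8 − k are at most 106, so the total is at most k·115 + (8 − k)·106.
This must reach 898, so k·115 + (8 − k)·106 ≥ 898, giving k ≥ 6.
Exactly 6 works: 6 values at 115 and 2 at 106 total 902; lower one of the high values by 4 (still ≥ 107) to hit 898.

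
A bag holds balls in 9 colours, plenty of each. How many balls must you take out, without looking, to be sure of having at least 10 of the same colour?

82

In the worst case you draw 9 of each of the 9 colours: 9 × 9 = 81.
One more forces 10 of some colour, so 81 + 1 = 82.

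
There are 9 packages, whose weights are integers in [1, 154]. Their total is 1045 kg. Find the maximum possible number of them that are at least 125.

8

With k values at 125 or above and the rest at least 1, the sum is at least 9 + 124k.
Since the sum is 1045, we need 124k ≤ 1036, i.e. k ≤ 8.
k = 8 is achieved by 8 values at 125 and 1 at 1, total 1001; add 44 to one value (staying below 125) to reach 1045.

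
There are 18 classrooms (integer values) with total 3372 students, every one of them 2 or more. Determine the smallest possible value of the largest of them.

188

If every one of the 18 were at most 187, the total would be at most 18 × 187 = 3366 < 3372.
Equality holds with 6 values of 188 and 12 values of 187.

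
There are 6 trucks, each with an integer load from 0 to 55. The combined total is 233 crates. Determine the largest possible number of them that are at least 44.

With k values at 44 or above and the rest at least 0, the sum is at least 0 + 44k.
Since the sum is 233, we need 44k ≤ 233, i.e. k ≤ 5.
k = 5 is achieved by 5 values at 44 and 1 at 0, total 220; add 13 to one value (staying below 44) to reach 233.

5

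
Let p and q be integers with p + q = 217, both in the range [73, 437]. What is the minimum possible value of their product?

10512

Since p + q is fixed, pushing one of them to its bound minimizes the product.
At the endpoint p = 73, q = 217 − 73 = 144, so pq = 73 × 144 = 10512.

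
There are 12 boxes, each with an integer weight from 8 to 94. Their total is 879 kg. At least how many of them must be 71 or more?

2

Each value short of 71 is at most 70, costing at least 94 − 70 = 24 against the maximum total of 1128.
We can afford to lose at most 1128 − 879 = 249, so at most ⌊249/24⌋ = 10 fall short, and at least 2 are ≥ 71.
Exactly 2 works: 2 values at 94 and 10 at 70 total 888; lower one of the high values by 9 (still ≥ 71) to hit 879.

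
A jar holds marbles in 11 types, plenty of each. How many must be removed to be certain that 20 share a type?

You could draw 19 of every type without reaching 20 of any — 209 in all.
One more forces 20 of some type, so 209 + 1 = 210.

210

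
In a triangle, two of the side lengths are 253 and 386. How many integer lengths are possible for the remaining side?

The triangle inequality gives |253 − 386| < c < 253 + 386, i.e. 133 < c < 639.
So c can be any integer from 134 to 638: 505 values.

505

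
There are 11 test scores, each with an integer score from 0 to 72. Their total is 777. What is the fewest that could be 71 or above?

4

If only k of them are at least 71, the other 11 − k are at most 70, so the total is at most k·72 + (11 − k)·70.
This must reach 777, so k·72 + (11 − k)·70 ≥ 777, giving k ≥ 4.
Exactly 4 works: 4 values at 72 and 7 at 70 total 778; lower one of the high values by 1 (still ≥ 71) to hit 777.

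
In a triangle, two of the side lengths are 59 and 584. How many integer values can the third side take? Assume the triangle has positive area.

117

The triangle inequality gives |59 − 584| < c < 59 + 584, i.e. 525 < c < 643.
So c can be any integer from 526 to 642: 117 values.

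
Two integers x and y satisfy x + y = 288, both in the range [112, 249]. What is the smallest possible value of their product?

xy = x(288 − x) is concave in x, so over [112, 176] it is minimized at an endpoint.
At the endpoint x = 112, y = 288 − 112 = 176, so xy = 112 × 176 = 19712.

19712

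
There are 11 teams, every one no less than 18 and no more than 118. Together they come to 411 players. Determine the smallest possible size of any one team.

18

Minimizing one value means maximizing the remaining 10.
The other 10 can take up 10 × 118 = 1180 ≥ 411 − 18, so one team can sit at its floor of 18.
Achievable: one at 18 and the other 10 totalling 393, which fits since 10 × 18 ≤ 393 ≤ 10 × 118.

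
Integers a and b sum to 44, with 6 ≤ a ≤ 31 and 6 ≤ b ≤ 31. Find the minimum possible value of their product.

403

Since a + b is fixed, pushing one of them to its bound minimizes the product.
The extreme feasible split is a = 13, b = 31, giving ab = 403.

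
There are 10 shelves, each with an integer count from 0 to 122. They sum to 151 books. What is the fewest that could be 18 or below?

3

If only k of them are at most 18, the other 10 − k are at least 19, so the total is at least (10 − k)·19 + k·0.
This is ≤ 151, so (10 − k)·19 + 0k ≤ 151, which gives k ≥ 3.
Exactly 3 works: 3 values at 0 and 7 at 19 total 133; raise one of the low values by 18 (still ≤ 18) to hit 151.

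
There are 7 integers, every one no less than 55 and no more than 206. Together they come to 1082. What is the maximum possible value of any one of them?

206

Maximizing one value means minimizing the remaining 6.
The other 6 contribute at least 6 × 55 = 330, leaving at most 1082 − 330 = 752.
But each integer is capped at 206, so the maximum is 206.
Achievable: one at 206 and the other 6 totalling 876, which fits since 6 × 55 ≤ 876 ≤ 6 × 206.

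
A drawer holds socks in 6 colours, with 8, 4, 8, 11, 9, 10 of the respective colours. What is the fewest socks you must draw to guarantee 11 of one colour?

50

In the worst case you take as many as possible of each colour without reaching 11: 8 + 4 + 8 + 10 + 9 + 10 = 49.
The next one must give 11 of some colour, so 49 + 1 = 50.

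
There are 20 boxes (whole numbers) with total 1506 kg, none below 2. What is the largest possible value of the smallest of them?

75

The 20 values sum to 1506, so their minimum is at most ⌊1506/20⌋ = 75.
Equality holds with 14 values of 75 and 6 values of 76.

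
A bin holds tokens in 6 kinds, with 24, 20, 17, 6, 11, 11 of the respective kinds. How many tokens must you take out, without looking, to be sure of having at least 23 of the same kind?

In the worst case you take as many as possible of each kind without reaching 23: 22 + 20 + 17 + 6 + 11 + 11 = 87.
The next one must give 23 of some kind, so 87 + 1 = 88.

88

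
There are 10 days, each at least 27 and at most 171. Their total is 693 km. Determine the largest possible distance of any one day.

Maximizing one value means minimizing the remaining 9.
The other 9 contribute at least 9 × 27 = 243, leaving at most 693 − 243 = 450.
But each day is capped at 171, so the maximum is 171.
Achievable: one at 171 and the other 9 totalling 522, which fits since 9 × 27 ≤ 522 ≤ 9 × 171.

171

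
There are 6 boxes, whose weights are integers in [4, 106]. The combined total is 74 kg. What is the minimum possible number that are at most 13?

Each value above 13 is at least 14, contributing at least 14 − 4 = 10 above the floor 4.
The sum exceeds the floor total 24 by 50, so at most ⌊50/10⌋ = 5 exceed 13, and at least 1 are ≤ 13.
Exactly 1 works: 1 value at 4 and 5 at 14 total 74.

1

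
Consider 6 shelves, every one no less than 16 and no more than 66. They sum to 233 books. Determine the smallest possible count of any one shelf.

16

Minimizing one value means maximizing the remaining 5.
The other 5 can take up 5 × 66 = 330 ≥ 233 − 16, so one shelf can sit at its floor of 16.
Achievable: one at 16 and the other 5 totalling 217, which fits since 5 × 16 ≤ 217 ≤ 5 × 66.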